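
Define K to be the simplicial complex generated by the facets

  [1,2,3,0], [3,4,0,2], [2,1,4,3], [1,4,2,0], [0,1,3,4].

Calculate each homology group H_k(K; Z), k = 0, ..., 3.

Take the total order 0 < 1 < 2 < 3 < 4 on the vertex set. Then K (dimension 3) consists of the simplices:

  0-simplices (5): [0], [1], [2], [3], [4]
  1-simplices (10): [0,1], [0,2], [0,3], [0,4], [1,2], [1,3], [1,4], [2,3], [2,4], [3,4]
  2-simplices (10): [0,1,2], [0,1,3], [0,1,4], [0,2,3], [0,2,4], [0,3,4], [1,2,3], [1,2,4], [1,3,4], [2,3,4]
  3-simplices (5): [0,1,2,3], [0,1,2,4], [0,1,3,4], [0,2,3,4], [1,2,3,4]

Hence C_0 ≅ Z^5, C_1 ≅ Z^10, C_2 ≅ Z^10, C_3 ≅ Z^5.

Boundary ∂_1: C_1 → C_0 is given by ∂[p,q] = [q] − [p]. For instance
  ∂[1,3] = [3] − [1].
As a 5×10 matrix over Z this has rank 4, with invariant factors (1,1,1,1).

The boundary map ∂_2: C_2 → C_1 maps a triangle to the signed sum of its edges. For instance
  ∂[1,2,4] = [2,4] − [1,4] + [1,2],
  ∂[0,1,4] = [1,4] − [0,4] + [0,1].
The resulting 10×10 matrix has rank 6, and its Smith normal form has invariant factors (1,1,1,1,1,1).

∂_3: C_3 → C_2 sends each 3-simplex σ to the alternating sum Σ_i (−1)^i (σ with its i-th vertex removed). For instance
  ∂[0,2,3,4] = [2,3,4] − [0,3,4] + [0,2,4] − [0,2,3],
  ∂[0,1,2,3] = [1,2,3] − [0,2,3] + [0,1,3] − [0,1,2].
As a 10×5 matrix over Z this has rank 4, with invariant factors (1,1,1,1).

Now H_k = ker ∂_k / im ∂_{k+1}, so:

  H_0: rank C_0 − rank ∂_1 = 5 − 4 = 1, and the invariant factors of ∂_1 are all 1, so H_0 = Z.
  H_1: rank ker ∂_1 − rank ∂_2 = (10 − 4) − 6 = 0, and the invariant factors of ∂_2 are all 1, so H_1 = 0.
  H_2: rank ker ∂_2 − rank ∂_3 = (10 − 6) − 4 = 0, and the invariant factors of ∂_3 are all 1, so H_2 = 0.
  H_3: rank ker ∂_3 − rank ∂_4 = (5 − 4) − 0 = 1, and there is no ∂_4, so H_3 = Z.

As a check, the Euler characteristic is 5 − 10 + 10 − 5 = 0, which agrees with 1 − 0 + 0 − 1 = 0.

H_0 = Z,  H_1 = 0,  H_2 = 0,  H_3 = Z.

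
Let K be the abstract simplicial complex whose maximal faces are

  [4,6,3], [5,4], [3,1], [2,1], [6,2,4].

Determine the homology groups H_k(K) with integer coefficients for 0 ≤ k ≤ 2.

K has 6 vertices, 8 edges, 2 triangles.
rank ∂_0 = 0, rank ∂_1 = 5 ⇒ b_0 = 6 − 0 − 5 = 1; all invariant factors of ∂_1 are 1 so no torsion. So H_0 = Z.
rank ∂_1 = 5, rank ∂_2 = 2 ⇒ b_1 = 8 − 5 − 2 = 1; all invariant factors of ∂_2 are 1 so no torsion. So H_1 = Z.
rank ∂_2 = 2, rank ∂_3 = 0 ⇒ b_2 = 2 − 2 − 0 = 0. So H_2 = 0.

H_0 = Z,  H_1 = Z,  H_2 = 0.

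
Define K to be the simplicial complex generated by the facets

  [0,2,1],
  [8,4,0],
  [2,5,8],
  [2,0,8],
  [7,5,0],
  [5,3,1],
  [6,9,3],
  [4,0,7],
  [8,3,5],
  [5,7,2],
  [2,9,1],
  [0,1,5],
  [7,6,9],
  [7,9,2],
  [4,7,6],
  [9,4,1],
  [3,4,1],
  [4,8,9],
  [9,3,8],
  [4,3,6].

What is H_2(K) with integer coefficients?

We work with the vertex ordering 0 < 1 < 2 < 3 < 4 < 5 < 6 < 7 < 8 < 9. The simplices of K, each written with vertices in increasing order, are:

  0-simplices (10): [0], [1], [2], [3], [4], [5], [6], [7], [8], [9]
  1-simplices (30): (30 of them)
  2-simplices (20): (20 of them)

so the chain groups are C_0 ≅ Z^10, C_1 ≅ Z^30, C_2 ≅ Z^20.

The boundary map ∂_1: C_1 → C_0 is given by ∂[p,q] = [q] − [p]. For instance
  ∂[1,9] = [9] − [1].
As a 10×30 matrix over Z this has rank 9, with invariant factors (1,1,1,1,1,1,1,1,1).

∂_2: C_2 → C_1 acts by ∂[p,q,r] = [q,r] − [p,r] + [p,q]. For instance
  ∂[4,8,9] = [8,9] − [4,9] + [4,8],
  ∂[0,4,8] = [4,8] − [0,8] + [0,4].
As a 30×20 matrix over Z this has rank 20, with invariant factors (1,1,1,1,1,1,1,1,1,1,1,1,1,1,1,1,1,1,1,2).

Now H_k = ker ∂_k / im ∂_{k+1}, so:

  H_2: rank ker ∂_2 − rank ∂_3 = (20 − 20) − 0 = 0, and there is no ∂_3, so H_2 = 0.

H_2 = 0.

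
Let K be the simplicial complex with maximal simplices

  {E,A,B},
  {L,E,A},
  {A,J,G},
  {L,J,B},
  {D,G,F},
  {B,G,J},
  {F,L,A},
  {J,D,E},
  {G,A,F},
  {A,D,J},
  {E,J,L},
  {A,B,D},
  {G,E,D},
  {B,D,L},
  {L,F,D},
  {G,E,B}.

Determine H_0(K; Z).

Fix the vertex order A < B < D < E < F < G < J < L and write every simplex with vertices in increasing order. Then dim K = 2 and the simplices of K are:

  0-simplices (8): A, B, D, E, F, G, J, L
  1-simplices (24): AB, AD, AE, AF, AG, AJ, AL, BD, BE, BG, BJ, BL, DE, DF, DG, DJ, DL, EG, EJ, EL, FG, FL, GJ, JL
  2-simplices (16): ABD, ABE, ADJ, AEL, AFG, AFL, AGJ, BDL, BEG, BGJ, BJL, DEG, DEJ, DFG, DFL, EJL

Hence C_0 ≅ Z^8, C_1 ≅ Z^24, C_2 ≅ Z^16.

The boundary map ∂_1: C_1 → C_0 sends each edge [p,q] (with p < q) to q − p. For instance
  ∂AD = D − A.
The resulting 8×24 matrix has rank 7, and its Smith normal form has invariant factors (1,1,1,1,1,1,1).

The boundary map ∂_2: C_2 → C_1 acts by ∂[p,q,r] = [q,r] − [p,r] + [p,q]. For instance
  ∂DEG = EG − DG + DE,
  ∂ABD = BD − AD + AB.
The resulting 24×16 matrix has rank 15, and its Smith normal form has invariant factors (1,1,1,1,1,1,1,1,1,1,1,1,1,1,1).

Computing H_k = (kernel of ∂_k) / (image of ∂_{k+1}):

  H_0: rank C_0 − rank ∂_1 = 8 − 7 = 1, and the invariant factors of ∂_1 are all 1, so H_0 ≅ Z.

H_0 ≅ Z.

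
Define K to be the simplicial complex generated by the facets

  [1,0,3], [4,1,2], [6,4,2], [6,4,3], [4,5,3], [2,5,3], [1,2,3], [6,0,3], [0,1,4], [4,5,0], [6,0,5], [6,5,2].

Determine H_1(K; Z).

Fix the vertex order 0 < 1 < 2 < 3 < 4 < 5 < 6 and write every simplex with vertices in increasing order. Then dim K = 2 and the simplices of K are:

  0-simplices (7): [0], [1], [2], [3], [4], [5], [6]
  1-simplices (18): [0,1], [0,3], [0,4], [0,5], [0,6], [1,2], [1,3], [1,4], [2,3], [2,4], [2,5], [2,6], [3,4], [3,5], [3,6], [4,5], [4,6], [5,6]
  2-simplices (12): [0,1,3], [0,1,4], [0,3,6], [0,4,5], [0,5,6], [1,2,3], [1,2,4], [2,3,5], [2,4,6], [2,5,6], [3,4,5], [3,4,6]

giving chain groups C_0 ≅ Z^7, C_1 ≅ Z^18, C_2 ≅ Z^12.

∂_1: C_1 → C_0 is given by ∂[p,q] = [q] − [p]. For instance
  ∂[3,6] = [6] − [3].
This gives a 7×18 integer matrix of rank 6; reducing to Smith normal form yields diagonal entries (1,1,1,1,1,1).

Boundary ∂_2: C_2 → C_1 sends each 2-simplex [p,q,r] to [q,r] − [p,r] + [p,q]. For instance
  ∂[0,1,3] = [1,3] − [0,3] + [0,1],
  ∂[0,5,6] = [5,6] − [0,6] + [0,5].
This gives a 18×12 integer matrix of rank 12; reducing to Smith normal form yields diagonal entries (1,1,1,1,1,1,1,1,1,1,1,2).

Computing H_k = (kernel of ∂_k) / (image of ∂_{k+1}):

  H_1: rank ker ∂_1 − rank ∂_2 = (18 − 6) − 12 = 0, and ∂_2 has invariant factor 2 > 1, so H_1 = Z_2.

H_1 = Z_2.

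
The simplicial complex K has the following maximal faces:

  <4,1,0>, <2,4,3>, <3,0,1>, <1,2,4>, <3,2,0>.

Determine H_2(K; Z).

H_2 = 0.

We work with the vertex ordering 0 < 1 < 2 < 3 < 4. The simplices of K, each written with vertices in increasing order, are:

  0-simplices (5): [0], [1], [2], [3], [4]
  1-simplices (10): [0,1], [0,2], [0,3], [0,4], [1,2], [1,3], [1,4], [2,3], [2,4], [3,4]
  2-simplices (5): [0,1,3], [0,1,4], [0,2,3], [1,2,4], [2,3,4]

Hence C_0 ≅ Z^5, C_1 ≅ Z^10, C_2 ≅ Z^5.

The boundary map ∂_1: C_1 → C_0 sends each edge [p,q] (with p < q) to q − p.
The resulting 5×10 matrix has rank 4, and its Smith normal form has invariant factors (1,1,1,1).

Boundary ∂_2: C_2 → C_1 acts by ∂[p,q,r] = [q,r] − [p,r] + [p,q]. For instance
  ∂[0,1,4] = [1,4] − [0,4] + [0,1],
  ∂[1,2,4] = [2,4] − [1,4] + [1,2].
The resulting 10×5 matrix has rank 5, and its Smith normal form has invariant factors (1,1,1,1,1).

Now H_k = ker ∂_k / im ∂_{k+1}, so:

  H_2: rank ker ∂_2 − rank ∂_3 = (5 − 5) − 0 = 0, and there is no ∂_3, so H_2 = 0.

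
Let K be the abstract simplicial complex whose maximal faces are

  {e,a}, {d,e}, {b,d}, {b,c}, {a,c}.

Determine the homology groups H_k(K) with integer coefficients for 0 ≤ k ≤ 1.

Order the vertices as a < b < c < d < e. Listing each simplex with vertices in this order, K has dimension 1 with simplices:

  0-simplices (5): a, b, c, d, e
  1-simplices (5): ac, ae, bc, bd, de

Hence C_0 ≅ Z^5, C_1 ≅ Z^5.

Boundary ∂_1: C_1 → C_0 sends each edge [p,q] (with p < q) to q − p.
This gives a 5×5 integer matrix of rank 4; reducing to Smith normal form yields diagonal entries (1,1,1,1).

Reading off H_k = ker ∂_k / im ∂_{k+1}:

  H_0: rank C_0 − rank ∂_1 = 5 − 4 = 1, and the invariant factors of ∂_1 are all 1, so H_0 ≅ Z.
  H_1: rank ker ∂_1 − rank ∂_2 = (5 − 4) − 0 = 1, and there is no ∂_2, so H_1 ≅ Z.

(K is a triangulation of the circle S^1.)

H_0 ≅ Z,  H_1 ≅ Z.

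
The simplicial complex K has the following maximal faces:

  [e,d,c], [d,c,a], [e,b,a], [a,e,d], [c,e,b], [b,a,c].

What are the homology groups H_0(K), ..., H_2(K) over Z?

H_0 ≅ Z,  H_1 = 0,  H_2 ≅ Z.

Order the vertices as a < b < c < d < e. Listing each simplex with vertices in this order, K has dimension 2 with simplices:

  0-simplices (5): a, b, c, d, e
  1-simplices (9): ab, ac, ad, ae, bc, be, cd, ce, de
  2-simplices (6): abc, abe, acd, ade, bce, cde

Hence C_0 ≅ Z^5, C_1 ≅ Z^9, C_2 ≅ Z^6.

∂_1: C_1 → C_0 sends each edge [p,q] (with p < q) to q − p.
This gives a 5×9 integer matrix of rank 4; reducing to Smith normal form yields diagonal entries (1,1,1,1).

Boundary ∂_2: C_2 → C_1 acts by ∂[p,q,r] = [q,r] − [p,r] + [p,q]. For instance
  ∂acd = cd − ad + ac,
  ∂cde = de − ce + cd.
The resulting 9×6 matrix has rank 5, and its Smith normal form has invariant factors (1,1,1,1,1).

Computing H_k = (kernel of ∂_k) / (image of ∂_{k+1}):

  H_0: rank C_0 − rank ∂_1 = 5 − 4 = 1, and the invariant factors of ∂_1 are all 1, so H_0 = Z.
  H_1: rank ker ∂_1 − rank ∂_2 = (9 − 4) − 5 = 0, and the invariant factors of ∂_2 are all 1, so H_1 = 0.
  H_2: rank ker ∂_2 − rank ∂_3 = (6 − 5) − 0 = 1, and there is no ∂_3, so H_2 = Z.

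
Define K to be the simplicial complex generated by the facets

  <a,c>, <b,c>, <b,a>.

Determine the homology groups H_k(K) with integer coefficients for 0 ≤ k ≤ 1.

K has 3 vertices, 3 edges.
rank ∂_0 = 0, rank ∂_1 = 2 ⇒ b_0 = 3 − 0 − 2 = 1; all invariant factors of ∂_1 are 1 so no torsion. So H_0 = Z.
rank ∂_1 = 2, rank ∂_2 = 0 ⇒ b_1 = 3 − 2 − 0 = 1. So H_1 = Z.

H_0 ≅ Z,  H_1 ≅ Z.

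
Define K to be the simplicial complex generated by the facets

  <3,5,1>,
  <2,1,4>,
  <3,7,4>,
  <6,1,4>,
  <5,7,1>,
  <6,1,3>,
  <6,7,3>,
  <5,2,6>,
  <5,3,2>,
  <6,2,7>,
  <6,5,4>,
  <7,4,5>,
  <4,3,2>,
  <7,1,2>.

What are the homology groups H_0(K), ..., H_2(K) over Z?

H_0 ≅ Z,  H_1 ≅ Z^2,  H_2 ≅ Z.

Take the total order 1 < 2 < 3 < 4 < 5 < 6 < 7 on the vertex set. Then K (dimension 2) consists of the simplices:

  0-simplices (7): [1], [2], [3], [4], [5], [6], [7]
  1-simplices (21): [1,2], [1,3], [1,4], [1,5], [1,6], [1,7], [2,3], [2,4], [2,5], [2,6], [2,7], [3,4], [3,5], [3,6], [3,7], [4,5], [4,6], [4,7], [5,6], [5,7], [6,7]
  2-simplices (14): [1,2,4], [1,2,7], [1,3,5], [1,3,6], [1,4,6], [1,5,7], [2,3,4], [2,3,5], [2,5,6], [2,6,7], [3,4,7], [3,6,7], [4,5,6], [4,5,7]

so the chain groups are C_0 ≅ Z^7, C_1 ≅ Z^21, C_2 ≅ Z^14.

Boundary ∂_1: C_1 → C_0 sends each edge [p,q] (with p < q) to q − p.
The 7×21 boundary matrix has rank 6 and Smith normal form diag(1,1,1,1,1,1).

∂_2: C_2 → C_1 sends each 2-simplex [p,q,r] to [q,r] − [p,r] + [p,q]. For instance
  ∂[4,5,6] = [5,6] − [4,6] + [4,5],
  ∂[2,6,7] = [6,7] − [2,7] + [2,6].
As a 21×14 matrix over Z this has rank 13, with invariant factors (1,1,1,1,1,1,1,1,1,1,1,1,1).

Now H_k = ker ∂_k / im ∂_{k+1}, so:

  H_0: rank C_0 − rank ∂_1 = 7 − 6 = 1, and the invariant factors of ∂_1 are all 1, so H_0 = Z.
  H_1: rank ker ∂_1 − rank ∂_2 = (21 − 6) − 13 = 2, and the invariant factors of ∂_2 are all 1, so H_1 = Z^2.
  H_2: rank ker ∂_2 − rank ∂_3 = (14 − 13) − 0 = 1, and there is no ∂_3, so H_2 = Z.

As a check, the Euler characteristic is 7 − 21 + 14 = 0, which agrees with 1 − 2 + 1 = 0.
(K is a triangulation of the torus T^2.)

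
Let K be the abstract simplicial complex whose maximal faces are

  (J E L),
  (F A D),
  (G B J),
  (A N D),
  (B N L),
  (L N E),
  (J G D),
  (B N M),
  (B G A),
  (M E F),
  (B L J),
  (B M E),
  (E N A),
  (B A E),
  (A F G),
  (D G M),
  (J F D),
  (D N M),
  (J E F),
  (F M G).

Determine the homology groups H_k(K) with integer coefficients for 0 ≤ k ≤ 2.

K has 10 vertices, 30 edges, 20 triangles.
rank ∂_0 = 0, rank ∂_1 = 9 ⇒ b_0 = 10 − 0 − 9 = 1; all invariant factors of ∂_1 are 1 so no torsion. So H_0 = Z.
rank ∂_1 = 9, rank ∂_2 = 20 ⇒ b_1 = 30 − 9 − 20 = 1; ∂_2 has invariant factor(s) [2] giving torsion. So H_1 = Z ⊕ Z/2Z.
rank ∂_2 = 20, rank ∂_3 = 0 ⇒ b_2 = 20 − 20 − 0 = 0. So H_2 = 0.

H_0 = Z,  H_1 = Z ⊕ Z/2Z,  H_2 = 0.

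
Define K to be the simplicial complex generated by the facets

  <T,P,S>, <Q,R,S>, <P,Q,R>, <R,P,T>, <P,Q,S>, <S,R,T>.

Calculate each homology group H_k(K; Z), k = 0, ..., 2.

K has 5 vertices, 9 edges, 6 triangles.
rank ∂_0 = 0, rank ∂_1 = 4 ⇒ b_0 = 5 − 0 − 4 = 1; all invariant factors of ∂_1 are 1 so no torsion. So H_0 ≅ Z.
rank ∂_1 = 4, rank ∂_2 = 5 ⇒ b_1 = 9 − 4 − 5 = 0; all invariant factors of ∂_2 are 1 so no torsion. So H_1 ≅ 0.
rank ∂_2 = 5, rank ∂_3 = 0 ⇒ b_2 = 6 − 5 − 0 = 1. So H_2 ≅ Z.

H_0 = Z,  H_1 = 0,  H_2 = Z.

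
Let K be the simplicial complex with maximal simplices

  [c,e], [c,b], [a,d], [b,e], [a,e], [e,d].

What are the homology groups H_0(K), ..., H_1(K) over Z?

K has 5 vertices, 6 edges.
rank ∂_0 = 0, rank ∂_1 = 4 ⇒ b_0 = 5 − 0 − 4 = 1; all invariant factors of ∂_1 are 1 so no torsion. So H_0 ≅ Z.
rank ∂_1 = 4, rank ∂_2 = 0 ⇒ b_1 = 6 − 4 − 0 = 2. So H_1 ≅ Z^2.

H_0 = Z,  H_1 = Z^2.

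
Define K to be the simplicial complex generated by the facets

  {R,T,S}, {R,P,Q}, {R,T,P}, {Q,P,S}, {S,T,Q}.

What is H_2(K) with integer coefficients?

H_2 ≅ 0.

We work with the vertex ordering P < Q < R < S < T. The simplices of K, each written with vertices in increasing order, are:

  0-simplices (5): P, Q, R, S, T
  1-simplices (10): PQ, PR, PS, PT, QR, QS, QT, RS, RT, ST
  2-simplices (5): PQR, PQS, PRT, QST, RST

so the chain groups are C_0 ≅ Z^5, C_1 ≅ Z^10, C_2 ≅ Z^5.

Boundary ∂_1: C_1 → C_0 is given by ∂[p,q] = [q] − [p]. For instance
  ∂PS = S − P.
The 5×10 boundary matrix has rank 4 and Smith normal form diag(1,1,1,1).

The boundary map ∂_2: C_2 → C_1 sends each 2-simplex [p,q,r] to [q,r] − [p,r] + [p,q]. For instance
  ∂PQR = QR − PR + PQ,
  ∂PQS = QS − PS + PQ.
The resulting 10×5 matrix has rank 5, and its Smith normal form has invariant factors (1,1,1,1,1).

Reading off H_k = ker ∂_k / im ∂_{k+1}:

  H_2: rank ker ∂_2 − rank ∂_3 = (5 − 5) − 0 = 0, and there is no ∂_3, so H_2 = 0.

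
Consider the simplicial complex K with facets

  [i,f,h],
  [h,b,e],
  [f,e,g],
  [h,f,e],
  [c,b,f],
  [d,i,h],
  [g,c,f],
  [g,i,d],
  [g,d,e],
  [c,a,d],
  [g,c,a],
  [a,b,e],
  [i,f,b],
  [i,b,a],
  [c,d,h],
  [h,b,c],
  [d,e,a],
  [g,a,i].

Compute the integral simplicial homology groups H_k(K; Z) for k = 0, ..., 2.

Take the total order a < b < c < d < e < f < g < h < i on the vertex set. Then K (dimension 2) consists of the simplices:

  0-simplices (9): a, b, c, d, e, f, g, h, i
  1-simplices (27): ab, ac, ad, ae, ag, ai, bc, be, bf, bh, bi, cd, cf, cg, ch, de, dg, dh, di, ef, eg, eh, fg, fh, fi, gi, hi
  2-simplices (18): abe, abi, acd, acg, ade, agi, bcf, bch, beh, bfi, cdh, cfg, deg, dgi, dhi, efg, efh, fhi

Hence C_0 ≅ Z^9, C_1 ≅ Z^27, C_2 ≅ Z^18.

The boundary map ∂_1: C_1 → C_0 sends each edge [p,q] (with p < q) to q − p.
The 9×27 boundary matrix has rank 8 and Smith normal form diag(1,1,1,1,1,1,1,1).

Boundary ∂_2: C_2 → C_1 sends each 2-simplex [p,q,r] to [q,r] − [p,r] + [p,q]. For instance
  ∂fhi = hi − fi + fh,
  ∂abe = be − ae + ab.
As a 27×18 matrix over Z this has rank 18, with invariant factors (1,1,1,1,1,1,1,1,1,1,1,1,1,1,1,1,1,2).

From H_k ≅ ker(∂_k) / im(∂_{k+1}) we obtain:

  H_0: rank C_0 − rank ∂_1 = 9 − 8 = 1, and the invariant factors of ∂_1 are all 1, so H_0 ≅ Z.
  H_1: rank ker ∂_1 − rank ∂_2 = (27 − 8) − 18 = 1, and ∂_2 has invariant factor 2 > 1, so H_1 ≅ Z ⊕ Z/2Z.
  H_2: rank ker ∂_2 − rank ∂_3 = (18 − 18) − 0 = 0, and there is no ∂_3, so H_2 ≅ 0.

As a check, the Euler characteristic is 9 − 27 + 18 = 0, which agrees with 1 − 1 + 0 = 0.

H_0 = Z,  H_1 = Z ⊕ Z/2Z,  H_2 = 0.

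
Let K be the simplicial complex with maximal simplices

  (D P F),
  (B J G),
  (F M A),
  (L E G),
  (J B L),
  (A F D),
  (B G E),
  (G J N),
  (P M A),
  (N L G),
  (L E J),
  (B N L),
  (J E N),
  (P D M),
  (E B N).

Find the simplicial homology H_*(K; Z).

Take the total order A < B < D < E < F < G < J < L < M < N < P on the vertex set. Then K (dimension 2) consists of the simplices:

  0-simplices (11): A, B, D, E, F, G, J, L, M, N, P
  1-simplices (25): AD, AF, AM, AP, BE, BG, BJ, BL, BN, DF, DM, DP, EG, EJ, EL, EN, FM, FP, GJ, GL, GN, JL, JN, LN, MP
  2-simplices (15): ADF, AFM, AMP, BEG, BEN, BGJ, BJL, BLN, DFP, DMP, EGL, EJL, EJN, GJN, GLN

so the chain groups are C_0 ≅ Z^11, C_1 ≅ Z^25, C_2 ≅ Z^15.

Boundary ∂_1: C_1 → C_0 maps an edge to its endpoints' difference, ∂[p,q] = q − p.
As a 11×25 matrix over Z this has rank 9, with invariant factors (1,1,1,1,1,1,1,1,1).

∂_2: C_2 → C_1 sends each 2-simplex [p,q,r] to [q,r] − [p,r] + [p,q]. For instance
  ∂AMP = MP − AP + AM,
  ∂GJN = JN − GN + GJ.
As a 25×15 matrix over Z this has rank 15, with invariant factors (1,1,1,1,1,1,1,1,1,1,1,1,1,1,2).

Computing H_k = (kernel of ∂_k) / (image of ∂_{k+1}):

  H_0: rank C_0 − rank ∂_1 = 11 − 9 = 2, and the invariant factors of ∂_1 are all 1, so H_0 = Z^2.
  H_1: rank ker ∂_1 − rank ∂_2 = (25 − 9) − 15 = 1, and ∂_2 has invariant factor 2 > 1, so H_1 = Z ⊕ Z/2.
  H_2: rank ker ∂_2 − rank ∂_3 = (15 − 15) − 0 = 0, and there is no ∂_3, so H_2 = 0.

(K is a triangulation of the disjoint union of the real projective plane RP^2 and the Möbius band.)

H_0 ≅ Z^2,  H_1 ≅ Z ⊕ Z/2,  H_2 = 0.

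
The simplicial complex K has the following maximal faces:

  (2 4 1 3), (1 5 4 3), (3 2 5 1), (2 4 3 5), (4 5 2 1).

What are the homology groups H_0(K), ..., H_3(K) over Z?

H_0 = Z,  H_1 = 0,  H_2 = 0,  H_3 = Z.

Fix the vertex order 1 < 2 < 3 < 4 < 5 and write every simplex with vertices in increasing order. Then dim K = 3 and the simplices of K are:

  0-simplices (5): [1], [2], [3], [4], [5]
  1-simplices (10): [1,2], [1,3], [1,4], [1,5], [2,3], [2,4], [2,5], [3,4], [3,5], [4,5]
  2-simplices (10): [1,2,3], [1,2,4], [1,2,5], [1,3,4], [1,3,5], [1,4,5], [2,3,4], [2,3,5], [2,4,5], [3,4,5]
  3-simplices (5): [1,2,3,4], [1,2,3,5], [1,2,4,5], [1,3,4,5], [2,3,4,5]

Hence C_0 ≅ Z^5, C_1 ≅ Z^10, C_2 ≅ Z^10, C_3 ≅ Z^5.

The boundary map ∂_1: C_1 → C_0 maps an edge to its endpoints' difference, ∂[p,q] = q − p. For instance
  ∂[1,5] = [5] − [1].
The 5×10 boundary matrix has rank 4 and Smith normal form diag(1,1,1,1).

Boundary ∂_2: C_2 → C_1 sends each 2-simplex [p,q,r] to [q,r] − [p,r] + [p,q]. For instance
  ∂[1,2,3] = [2,3] − [1,3] + [1,2],
  ∂[2,3,5] = [3,5] − [2,5] + [2,3].
As a 10×10 matrix over Z this has rank 6, with invariant factors (1,1,1,1,1,1).

Boundary ∂_3: C_3 → C_2 sends each 3-simplex σ to the alternating sum Σ_i (−1)^i (σ with its i-th vertex removed). For instance
  ∂[1,3,4,5] = [3,4,5] − [1,4,5] + [1,3,5] − [1,3,4],
  ∂[1,2,3,5] = [2,3,5] − [1,3,5] + [1,2,5] − [1,2,3].
The 10×5 boundary matrix has rank 4 and Smith normal form diag(1,1,1,1).

Computing H_k = (kernel of ∂_k) / (image of ∂_{k+1}):

  H_0: rank C_0 − rank ∂_1 = 5 − 4 = 1, and the invariant factors of ∂_1 are all 1, so H_0 ≅ Z.
  H_1: rank ker ∂_1 − rank ∂_2 = (10 − 4) − 6 = 0, and the invariant factors of ∂_2 are all 1, so H_1 ≅ 0.
  H_2: rank ker ∂_2 − rank ∂_3 = (10 − 6) − 4 = 0, and the invariant factors of ∂_3 are all 1, so H_2 ≅ 0.
  H_3: rank ker ∂_3 − rank ∂_4 = (5 − 4) − 0 = 1, and there is no ∂_4, so H_3 ≅ Z.

(K is a triangulation of the 3-sphere S^3.)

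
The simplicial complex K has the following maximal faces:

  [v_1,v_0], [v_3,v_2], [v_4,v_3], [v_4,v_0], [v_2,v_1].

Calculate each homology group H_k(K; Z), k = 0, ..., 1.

Order the vertices as v_0 < v_1 < v_2 < v_3 < v_4. Listing each simplex with vertices in this order, K has dimension 1 with simplices:

  0-simplices (5): [v_0], [v_1], [v_2], [v_3], [v_4]
  1-simplices (5): [v_0,v_1], [v_0,v_4], [v_1,v_2], [v_2,v_3], [v_3,v_4]

giving chain groups C_0 ≅ Z^5, C_1 ≅ Z^5.

Boundary ∂_1: C_1 → C_0 maps an edge to its endpoints' difference, ∂[p,q] = q − p. For instance
  ∂[v_2,v_3] = [v_3] − [v_2].
The resulting 5×5 matrix has rank 4, and its Smith normal form has invariant factors (1,1,1,1).

Reading off H_k = ker ∂_k / im ∂_{k+1}:

  H_0: rank C_0 − rank ∂_1 = 5 − 4 = 1, and the invariant factors of ∂_1 are all 1, so H_0 ≅ Z.
  H_1: rank ker ∂_1 − rank ∂_2 = (5 − 4) − 0 = 1, and there is no ∂_2, so H_1 ≅ Z.

As a check, the Euler characteristic is 5 − 5 = 0, which agrees with 1 − 1 = 0.

H_0 = Z,  H_1 = Z.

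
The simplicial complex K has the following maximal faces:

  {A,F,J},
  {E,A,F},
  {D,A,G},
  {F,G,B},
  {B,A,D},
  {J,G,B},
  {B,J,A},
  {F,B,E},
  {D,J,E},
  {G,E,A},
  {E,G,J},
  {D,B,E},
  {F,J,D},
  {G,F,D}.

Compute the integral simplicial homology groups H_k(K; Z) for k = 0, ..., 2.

We work with the vertex ordering A < B < D < E < F < G < J. The simplices of K, each written with vertices in increasing order, are:

  0-simplices (7): A, B, D, E, F, G, J
  1-simplices (21): AB, AD, AE, AF, AG, AJ, BD, BE, BF, BG, BJ, DE, DF, DG, DJ, EF, EG, EJ, FG, FJ, GJ
  2-simplices (14): ABD, ABJ, ADG, AEF, AEG, AFJ, BDE, BEF, BFG, BGJ, DEJ, DFG, DFJ, EGJ

so the chain groups are C_0 ≅ Z^7, C_1 ≅ Z^21, C_2 ≅ Z^14.

Boundary ∂_1: C_1 → C_0 is given by ∂[p,q] = [q] − [p].
This gives a 7×21 integer matrix of rank 6; reducing to Smith normal form yields diagonal entries (1,1,1,1,1,1).

Boundary ∂_2: C_2 → C_1 maps a triangle to the signed sum of its edges. For instance
  ∂DEJ = EJ − DJ + DE,
  ∂DFG = FG − DG + DF.
The 21×14 boundary matrix has rank 13 and Smith normal form diag(1,1,1,1,1,1,1,1,1,1,1,1,1).

Now H_k = ker ∂_k / im ∂_{k+1}, so:

  H_0: rank C_0 − rank ∂_1 = 7 − 6 = 1, and the invariant factors of ∂_1 are all 1, so H_0 ≅ Z.
  H_1: rank ker ∂_1 − rank ∂_2 = (21 − 6) − 13 = 2, and the invariant factors of ∂_2 are all 1, so H_1 ≅ Z^2.
  H_2: rank ker ∂_2 − rank ∂_3 = (14 − 13) − 0 = 1, and there is no ∂_3, so H_2 ≅ Z.

H_0 ≅ Z,  H_1 ≅ Z^2,  H_2 ≅ Z.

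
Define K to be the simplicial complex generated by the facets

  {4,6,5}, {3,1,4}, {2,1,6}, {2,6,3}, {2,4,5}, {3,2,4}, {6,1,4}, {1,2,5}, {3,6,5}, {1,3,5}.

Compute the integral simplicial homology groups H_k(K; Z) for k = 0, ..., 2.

H_0 ≅ Z,  H_1 ≅ Z/2,  H_2 = 0.

Take the total order 1 < 2 < 3 < 4 < 5 < 6 on the vertex set. Then K (dimension 2) consists of the simplices:

  0-simplices (6): [1], [2], [3], [4], [5], [6]
  1-simplices (15): [1,2], [1,3], [1,4], [1,5], [1,6], [2,3], [2,4], [2,5], [2,6], [3,4], [3,5], [3,6], [4,5], [4,6], [5,6]
  2-simplices (10): [1,2,5], [1,2,6], [1,3,4], [1,3,5], [1,4,6], [2,3,4], [2,3,6], [2,4,5], [3,5,6], [4,5,6]

giving chain groups C_0 ≅ Z^6, C_1 ≅ Z^15, C_2 ≅ Z^10.

∂_1: C_1 → C_0 is given by ∂[p,q] = [q] − [p]. For instance
  ∂[2,3] = [3] − [2].
As a 6×15 matrix over Z this has rank 5, with invariant factors (1,1,1,1,1).

The boundary map ∂_2: C_2 → C_1 sends each 2-simplex [p,q,r] to [q,r] − [p,r] + [p,q]. For instance
  ∂[1,3,4] = [3,4] − [1,4] + [1,3],
  ∂[1,4,6] = [4,6] − [1,6] + [1,4].
This gives a 15×10 integer matrix of rank 10; reducing to Smith normal form yields diagonal entries (1,1,1,1,1,1,1,1,1,2).

From H_k ≅ ker(∂_k) / im(∂_{k+1}) we obtain:

  H_0: rank C_0 − rank ∂_1 = 6 − 5 = 1, and the invariant factors of ∂_1 are all 1, so H_0 ≅ Z.
  H_1: rank ker ∂_1 − rank ∂_2 = (15 − 5) − 10 = 0, and ∂_2 has invariant factor 2 > 1, so H_1 ≅ Z/2.
  H_2: rank ker ∂_2 − rank ∂_3 = (10 − 10) − 0 = 0, and there is no ∂_3, so H_2 ≅ 0.

(K is a triangulation of the real projective plane RP^2.)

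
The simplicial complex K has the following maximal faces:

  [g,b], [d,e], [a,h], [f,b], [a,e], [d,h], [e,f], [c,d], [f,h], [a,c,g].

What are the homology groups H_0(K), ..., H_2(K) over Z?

H_0 ≅ Z,  H_1 ≅ Z^4,  H_2 = 0.

Fix the vertex order a < b < c < d < e < f < g < h and write every simplex with vertices in increasing order. Then dim K = 2 and the simplices of K are:

  0-simplices (8): a, b, c, d, e, f, g, h
  1-simplices (12): ac, ae, ag, ah, bf, bg, cd, cg, de, dh, ef, fh
  2-simplices (1): acg

giving chain groups C_0 ≅ Z^8, C_1 ≅ Z^12, C_2 ≅ Z^1.

The boundary map ∂_1: C_1 → C_0 maps an edge to its endpoints' difference, ∂[p,q] = q − p. For instance
  ∂cg = g − c.
The 8×12 boundary matrix has rank 7 and Smith normal form diag(1,1,1,1,1,1,1).

The boundary map ∂_2: C_2 → C_1 maps a triangle to the signed sum of its edges. For instance
  ∂acg = cg − ag + ac.
This gives a 12×1 integer matrix of rank 1; reducing to Smith normal form yields diagonal entries (1).

From H_k ≅ ker(∂_k) / im(∂_{k+1}) we obtain:

  H_0: rank C_0 − rank ∂_1 = 8 − 7 = 1, and the invariant factors of ∂_1 are all 1, so H_0 = Z.
  H_1: rank ker ∂_1 − rank ∂_2 = (12 − 7) − 1 = 4, and the invariant factors of ∂_2 are all 1, so H_1 = Z^4.
  H_2: rank ker ∂_2 − rank ∂_3 = (1 − 1) − 0 = 0, and there is no ∂_3, so H_2 = 0.

As a check, the Euler characteristic is 8 − 12 + 1 = -3, which agrees with 1 − 4 + 0 = -3.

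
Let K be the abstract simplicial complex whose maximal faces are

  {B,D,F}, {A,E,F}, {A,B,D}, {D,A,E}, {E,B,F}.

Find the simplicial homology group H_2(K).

H_2 ≅ 0.

K has 5 vertices, 10 edges, 5 triangles.
rank ∂_2 = 5, rank ∂_3 = 0 ⇒ b_2 = 5 − 5 − 0 = 0. So H_2 ≅ 0.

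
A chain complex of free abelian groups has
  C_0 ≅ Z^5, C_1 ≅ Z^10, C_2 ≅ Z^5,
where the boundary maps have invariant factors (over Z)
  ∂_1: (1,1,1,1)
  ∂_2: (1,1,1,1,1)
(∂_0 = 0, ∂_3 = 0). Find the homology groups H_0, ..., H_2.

H_0: b_0 = 5 − 0 − 4 = 1; torsion from ∂_1 factors > 1: none. So H_0 = Z.
H_1: b_1 = 10 − 4 − 5 = 1; torsion from ∂_2 factors > 1: none. So H_1 = Z.
H_2: b_2 = 5 − 5 − 0 = 0; torsion from ∂_3 factors > 1: none. So H_2 = 0.

H_0 = Z,  H_1 = Z,  H_2 = 0.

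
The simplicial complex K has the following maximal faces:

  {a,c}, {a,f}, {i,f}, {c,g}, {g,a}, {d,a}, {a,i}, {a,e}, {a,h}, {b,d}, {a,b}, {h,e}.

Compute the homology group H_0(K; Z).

H_0 = Z.

Order the vertices as a < b < c < d < e < f < g < h < i. Listing each simplex with vertices in this order, K has dimension 1 with simplices:

  0-simplices (9): a, b, c, d, e, f, g, h, i
  1-simplices (12): ab, ac, ad, ae, af, ag, ah, ai, bd, cg, eh, fi

Hence C_0 ≅ Z^9, C_1 ≅ Z^12.

The boundary map ∂_1: C_1 → C_0 is given by ∂[p,q] = [q] − [p]. For instance
  ∂af = f − a.
As a 9×12 matrix over Z this has rank 8, with invariant factors (1,1,1,1,1,1,1,1).

From H_k ≅ ker(∂_k) / im(∂_{k+1}) we obtain:

  H_0: rank C_0 − rank ∂_1 = 9 − 8 = 1, and the invariant factors of ∂_1 are all 1, so H_0 ≅ Z.

(K is a triangulation of a wedge of 4 circles.)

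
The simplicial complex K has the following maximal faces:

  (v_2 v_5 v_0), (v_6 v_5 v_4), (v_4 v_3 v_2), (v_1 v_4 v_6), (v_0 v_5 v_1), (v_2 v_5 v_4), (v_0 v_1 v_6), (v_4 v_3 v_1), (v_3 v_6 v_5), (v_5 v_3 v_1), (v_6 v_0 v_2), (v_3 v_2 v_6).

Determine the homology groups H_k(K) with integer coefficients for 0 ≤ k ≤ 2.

We work with the vertex ordering v_0 < v_1 < v_2 < v_3 < v_4 < v_5 < v_6. The simplices of K, each written with vertices in increasing order, are:

  0-simplices (7): [v_0], [v_1], [v_2], [v_3], [v_4], [v_5], [v_6]
  1-simplices (18): (18 of them)
  2-simplices (12): (12 of them)

Hence C_0 ≅ Z^7, C_1 ≅ Z^18, C_2 ≅ Z^12.

The boundary map ∂_1: C_1 → C_0 sends each edge [p,q] (with p < q) to q − p. For instance
  ∂[v_2,v_4] = [v_4] − [v_2].
This gives a 7×18 integer matrix of rank 6; reducing to Smith normal form yields diagonal entries (1,1,1,1,1,1).

The boundary map ∂_2: C_2 → C_1 sends each 2-simplex [p,q,r] to [q,r] − [p,r] + [p,q]. For instance
  ∂[v_3,v_5,v_6] = [v_5,v_6] − [v_3,v_6] + [v_3,v_5],
  ∂[v_2,v_3,v_4] = [v_3,v_4] − [v_2,v_4] + [v_2,v_3].
This gives a 18×12 integer matrix of rank 12; reducing to Smith normal form yields diagonal entries (1,1,1,1,1,1,1,1,1,1,1,2).

From H_k ≅ ker(∂_k) / im(∂_{k+1}) we obtain:

  H_0: rank C_0 − rank ∂_1 = 7 − 6 = 1, and the invariant factors of ∂_1 are all 1, so H_0 ≅ Z.
  H_1: rank ker ∂_1 − rank ∂_2 = (18 − 6) − 12 = 0, and ∂_2 has invariant factor 2 > 1, so H_1 ≅ Z/2.
  H_2: rank ker ∂_2 − rank ∂_3 = (12 − 12) − 0 = 0, and there is no ∂_3, so H_2 ≅ 0.

As a check, the Euler characteristic is 7 − 18 + 12 = 1, which agrees with 1 − 0 + 0 = 1.

H_0 = Z,  H_1 = Z/2,  H_2 = 0.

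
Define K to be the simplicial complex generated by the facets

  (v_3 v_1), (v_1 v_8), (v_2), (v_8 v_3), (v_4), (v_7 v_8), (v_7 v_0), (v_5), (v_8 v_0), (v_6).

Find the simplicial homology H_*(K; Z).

Take the total order v_0 < v_1 < v_2 < v_3 < v_4 < v_5 < v_6 < v_7 < v_8 on the vertex set. Then K (dimension 1) consists of the simplices:

  0-simplices (9): [v_0], [v_1], [v_2], [v_3], [v_4], [v_5], [v_6], [v_7], [v_8]
  1-simplices (6): [v_0,v_7], [v_0,v_8], [v_1,v_3], [v_1,v_8], [v_3,v_8], [v_7,v_8]

so the chain groups are C_0 ≅ Z^9, C_1 ≅ Z^6.

∂_1: C_1 → C_0 maps an edge to its endpoints' difference, ∂[p,q] = q − p.
The 9×6 boundary matrix has rank 4 and Smith normal form diag(1,1,1,1).

Computing H_k = (kernel of ∂_k) / (image of ∂_{k+1}):

  H_0: rank C_0 − rank ∂_1 = 9 − 4 = 5, and the invariant factors of ∂_1 are all 1, so H_0 = Z^5.
  H_1: rank ker ∂_1 − rank ∂_2 = (6 − 4) − 0 = 2, and there is no ∂_2, so H_1 = Z^2.

H_0 ≅ Z^5,  H_1 ≅ Z^2.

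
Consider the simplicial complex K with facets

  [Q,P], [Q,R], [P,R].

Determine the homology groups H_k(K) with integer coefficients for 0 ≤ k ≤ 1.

H_0 ≅ Z,  H_1 ≅ Z.

Take the total order P < Q < R on the vertex set. Then K (dimension 1) consists of the simplices:

  0-simplices (3): P, Q, R
  1-simplices (3): PQ, PR, QR

giving chain groups C_0 ≅ Z^3, C_1 ≅ Z^3.

The boundary map ∂_1: C_1 → C_0 sends each edge [p,q] (with p < q) to q − p. For instance
  ∂PR = R − P.
As a 3×3 matrix over Z this has rank 2, with invariant factors (1,1).

Reading off H_k = ker ∂_k / im ∂_{k+1}:

  H_0: rank C_0 − rank ∂_1 = 3 − 2 = 1, and the invariant factors of ∂_1 are all 1, so H_0 = Z.
  H_1: rank ker ∂_1 − rank ∂_2 = (3 − 2) − 0 = 1, and there is no ∂_2, so H_1 = Z.

As a check, the Euler characteristic is 3 − 3 = 0, which agrees with 1 − 1 = 0.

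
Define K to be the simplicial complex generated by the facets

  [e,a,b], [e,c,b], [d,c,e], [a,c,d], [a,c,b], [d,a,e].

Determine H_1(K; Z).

Take the total order a < b < c < d < e on the vertex set. Then K (dimension 2) consists of the simplices:

  0-simplices (5): a, b, c, d, e
  1-simplices (9): ab, ac, ad, ae, bc, be, cd, ce, de
  2-simplices (6): abc, abe, acd, ade, bce, cde

giving chain groups C_0 ≅ Z^5, C_1 ≅ Z^9, C_2 ≅ Z^6.

Boundary ∂_1: C_1 → C_0 is given by ∂[p,q] = [q] − [p].
This gives a 5×9 integer matrix of rank 4; reducing to Smith normal form yields diagonal entries (1,1,1,1).

The boundary map ∂_2: C_2 → C_1 maps a triangle to the signed sum of its edges. For instance
  ∂acd = cd − ad + ac,
  ∂abc = bc − ac + ab.
The resulting 9×6 matrix has rank 5, and its Smith normal form has invariant factors (1,1,1,1,1).

Computing H_k = (kernel of ∂_k) / (image of ∂_{k+1}):

  H_1: rank ker ∂_1 − rank ∂_2 = (9 − 4) − 5 = 0, and the invariant factors of ∂_2 are all 1, so H_1 = 0.

H_1 = 0.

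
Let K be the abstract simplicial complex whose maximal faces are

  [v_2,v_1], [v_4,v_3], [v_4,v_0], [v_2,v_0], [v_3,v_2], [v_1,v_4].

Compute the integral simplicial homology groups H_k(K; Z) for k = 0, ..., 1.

Take the total order v_0 < v_1 < v_2 < v_3 < v_4 on the vertex set. Then K (dimension 1) consists of the simplices:

  0-simplices (5): [v_0], [v_1], [v_2], [v_3], [v_4]
  1-simplices (6): [v_0,v_2], [v_0,v_4], [v_1,v_2], [v_1,v_4], [v_2,v_3], [v_3,v_4]

so the chain groups are C_0 ≅ Z^5, C_1 ≅ Z^6.

Boundary ∂_1: C_1 → C_0 sends each edge [p,q] (with p < q) to q − p. For instance
  ∂[v_2,v_3] = [v_3] − [v_2].
The resulting 5×6 matrix has rank 4, and its Smith normal form has invariant factors (1,1,1,1).

Computing H_k = (kernel of ∂_k) / (image of ∂_{k+1}):

  H_0: rank C_0 − rank ∂_1 = 5 − 4 = 1, and the invariant factors of ∂_1 are all 1, so H_0 ≅ Z.
  H_1: rank ker ∂_1 − rank ∂_2 = (6 − 4) − 0 = 2, and there is no ∂_2, so H_1 ≅ Z^2.

H_0 ≅ Z,  H_1 ≅ Z^2.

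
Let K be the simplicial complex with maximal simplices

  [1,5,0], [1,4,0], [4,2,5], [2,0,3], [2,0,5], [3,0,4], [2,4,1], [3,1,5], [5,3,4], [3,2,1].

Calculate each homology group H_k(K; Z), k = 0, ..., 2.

Order the vertices as 0 < 1 < 2 < 3 < 4 < 5. Listing each simplex with vertices in this order, K has dimension 2 with simplices:

  0-simplices (6): [0], [1], [2], [3], [4], [5]
  1-simplices (15): [0,1], [0,2], [0,3], [0,4], [0,5], [1,2], [1,3], [1,4], [1,5], [2,3], [2,4], [2,5], [3,4], [3,5], [4,5]
  2-simplices (10): [0,1,4], [0,1,5], [0,2,3], [0,2,5], [0,3,4], [1,2,3], [1,2,4], [1,3,5], [2,4,5], [3,4,5]

giving chain groups C_0 ≅ Z^6, C_1 ≅ Z^15, C_2 ≅ Z^10.

∂_1: C_1 → C_0 maps an edge to its endpoints' difference, ∂[p,q] = q − p. For instance
  ∂[2,3] = [3] − [2].
This gives a 6×15 integer matrix of rank 5; reducing to Smith normal form yields diagonal entries (1,1,1,1,1).

The boundary map ∂_2: C_2 → C_1 acts by ∂[p,q,r] = [q,r] − [p,r] + [p,q]. For instance
  ∂[1,2,3] = [2,3] − [1,3] + [1,2],
  ∂[1,3,5] = [3,5] − [1,5] + [1,3].
The resulting 15×10 matrix has rank 10, and its Smith normal form has invariant factors (1,1,1,1,1,1,1,1,1,2).

From H_k ≅ ker(∂_k) / im(∂_{k+1}) we obtain:

  H_0: rank C_0 − rank ∂_1 = 6 − 5 = 1, and the invariant factors of ∂_1 are all 1, so H_0 = Z.
  H_1: rank ker ∂_1 − rank ∂_2 = (15 − 5) − 10 = 0, and ∂_2 has invariant factor 2 > 1, so H_1 = Z/2.
  H_2: rank ker ∂_2 − rank ∂_3 = (10 − 10) − 0 = 0, and there is no ∂_3, so H_2 = 0.

H_0 = Z,  H_1 = Z/2,  H_2 = 0.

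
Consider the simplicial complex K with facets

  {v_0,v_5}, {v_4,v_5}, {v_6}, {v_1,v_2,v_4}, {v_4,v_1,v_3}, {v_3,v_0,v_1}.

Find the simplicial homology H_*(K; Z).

Fix the vertex order v_0 < v_1 < v_2 < v_3 < v_4 < v_5 < v_6 and write every simplex with vertices in increasing order. Then dim K = 2 and the simplices of K are:

  0-simplices (7): [v_0], [v_1], [v_2], [v_3], [v_4], [v_5], [v_6]
  1-simplices (9): [v_0,v_1], [v_0,v_3], [v_0,v_5], [v_1,v_2], [v_1,v_3], [v_1,v_4], [v_2,v_4], [v_3,v_4], [v_4,v_5]
  2-simplices (3): [v_0,v_1,v_3], [v_1,v_2,v_4], [v_1,v_3,v_4]

giving chain groups C_0 ≅ Z^7, C_1 ≅ Z^9, C_2 ≅ Z^3.

∂_1: C_1 → C_0 sends each edge [p,q] (with p < q) to q − p. For instance
  ∂[v_0,v_3] = [v_3] − [v_0].
The resulting 7×9 matrix has rank 5, and its Smith normal form has invariant factors (1,1,1,1,1).

Boundary ∂_2: C_2 → C_1 acts by ∂[p,q,r] = [q,r] − [p,r] + [p,q]. For instance
  ∂[v_1,v_3,v_4] = [v_3,v_4] − [v_1,v_4] + [v_1,v_3],
  ∂[v_0,v_1,v_3] = [v_1,v_3] − [v_0,v_3] + [v_0,v_1].
The resulting 9×3 matrix has rank 3, and its Smith normal form has invariant factors (1,1,1).

From H_k ≅ ker(∂_k) / im(∂_{k+1}) we obtain:

  H_0: rank C_0 − rank ∂_1 = 7 − 5 = 2, and the invariant factors of ∂_1 are all 1, so H_0 = Z^2.
  H_1: rank ker ∂_1 − rank ∂_2 = (9 − 5) − 3 = 1, and the invariant factors of ∂_2 are all 1, so H_1 = Z.
  H_2: rank ker ∂_2 − rank ∂_3 = (3 − 3) − 0 = 0, and there is no ∂_3, so H_2 = 0.

As a check, the Euler characteristic is 7 − 9 + 3 = 1, which agrees with 2 − 1 + 0 = 1.

H_0 = Z^2,  H_1 = Z,  H_2 = 0.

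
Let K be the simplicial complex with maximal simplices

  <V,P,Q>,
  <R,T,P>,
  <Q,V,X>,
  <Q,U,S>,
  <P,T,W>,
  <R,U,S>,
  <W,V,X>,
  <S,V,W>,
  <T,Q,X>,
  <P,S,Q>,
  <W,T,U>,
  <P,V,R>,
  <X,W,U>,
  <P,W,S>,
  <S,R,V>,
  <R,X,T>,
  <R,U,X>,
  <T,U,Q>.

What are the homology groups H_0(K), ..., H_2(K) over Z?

Take the total order P < Q < R < S < T < U < V < W < X on the vertex set. Then K (dimension 2) consists of the simplices:

  0-simplices (9): P, Q, R, S, T, U, V, W, X
  1-simplices (27): PQ, PR, PS, PT, PV, PW, QS, QT, QU, QV, QX, RS, RT, RU, RV, RX, SU, SV, SW, TU, TW, TX, UW, UX, VW, VX, WX
  2-simplices (18): PQS, PQV, PRT, PRV, PSW, PTW, QSU, QTU, QTX, QVX, RSU, RSV, RTX, RUX, SVW, TUW, UWX, VWX

giving chain groups C_0 ≅ Z^9, C_1 ≅ Z^27, C_2 ≅ Z^18.

∂_1: C_1 → C_0 maps an edge to its endpoints' difference, ∂[p,q] = q − p.
This gives a 9×27 integer matrix of rank 8; reducing to Smith normal form yields diagonal entries (1,1,1,1,1,1,1,1).

The boundary map ∂_2: C_2 → C_1 sends each 2-simplex [p,q,r] to [q,r] − [p,r] + [p,q]. For instance
  ∂RTX = TX − RX + RT,
  ∂VWX = WX − VX + VW.
The 27×18 boundary matrix has rank 18 and Smith normal form diag(1,1,1,1,1,1,1,1,1,1,1,1,1,1,1,1,1,2).

Reading off H_k = ker ∂_k / im ∂_{k+1}:

  H_0: rank C_0 − rank ∂_1 = 9 − 8 = 1, and the invariant factors of ∂_1 are all 1, so H_0 ≅ Z.
  H_1: rank ker ∂_1 − rank ∂_2 = (27 − 8) − 18 = 1, and ∂_2 has invariant factor 2 > 1, so H_1 ≅ Z ⊕ Z/2.
  H_2: rank ker ∂_2 − rank ∂_3 = (18 − 18) − 0 = 0, and there is no ∂_3, so H_2 ≅ 0.

(K is a triangulation of the Klein bottle.)

H_0 = Z,  H_1 = Z ⊕ Z/2,  H_2 = 0.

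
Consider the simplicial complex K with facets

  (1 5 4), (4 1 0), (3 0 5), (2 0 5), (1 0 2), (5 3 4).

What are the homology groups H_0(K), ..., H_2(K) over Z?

H_0 ≅ Z,  H_1 ≅ Z,  H_2 = 0.

Take the total order 0 < 1 < 2 < 3 < 4 < 5 on the vertex set. Then K (dimension 2) consists of the simplices:

  0-simplices (6): [0], [1], [2], [3], [4], [5]
  1-simplices (12): [0,1], [0,2], [0,3], [0,4], [0,5], [1,2], [1,4], [1,5], [2,5], [3,4], [3,5], [4,5]
  2-simplices (6): [0,1,2], [0,1,4], [0,2,5], [0,3,5], [1,4,5], [3,4,5]

so the chain groups are C_0 ≅ Z^6, C_1 ≅ Z^12, C_2 ≅ Z^6.

The boundary map ∂_1: C_1 → C_0 maps an edge to its endpoints' difference, ∂[p,q] = q − p.
This gives a 6×12 integer matrix of rank 5; reducing to Smith normal form yields diagonal entries (1,1,1,1,1).

∂_2: C_2 → C_1 sends each 2-simplex [p,q,r] to [q,r] − [p,r] + [p,q]. For instance
  ∂[0,3,5] = [3,5] − [0,5] + [0,3],
  ∂[3,4,5] = [4,5] − [3,5] + [3,4].
The 12×6 boundary matrix has rank 6 and Smith normal form diag(1,1,1,1,1,1).

Now H_k = ker ∂_k / im ∂_{k+1}, so:

  H_0: rank C_0 − rank ∂_1 = 6 − 5 = 1, and the invariant factors of ∂_1 are all 1, so H_0 = Z.
  H_1: rank ker ∂_1 − rank ∂_2 = (12 − 5) − 6 = 1, and the invariant factors of ∂_2 are all 1, so H_1 = Z.
  H_2: rank ker ∂_2 − rank ∂_3 = (6 − 6) − 0 = 0, and there is no ∂_3, so H_2 = 0.

As a check, the Euler characteristic is 6 − 12 + 6 = 0, which agrees with 1 − 1 + 0 = 0.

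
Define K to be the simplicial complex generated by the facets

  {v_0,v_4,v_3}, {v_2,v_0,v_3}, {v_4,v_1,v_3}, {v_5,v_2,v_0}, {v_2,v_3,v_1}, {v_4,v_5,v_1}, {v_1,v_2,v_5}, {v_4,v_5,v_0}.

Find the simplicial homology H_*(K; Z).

Take the total order v_0 < v_1 < v_2 < v_3 < v_4 < v_5 on the vertex set. Then K (dimension 2) consists of the simplices:

  0-simplices (6): [v_0], [v_1], [v_2], [v_3], [v_4], [v_5]
  1-simplices (12): [v_0,v_2], [v_0,v_3], [v_0,v_4], [v_0,v_5], [v_1,v_2], [v_1,v_3], [v_1,v_4], [v_1,v_5], [v_2,v_3], [v_2,v_5], [v_3,v_4], [v_4,v_5]
  2-simplices (8): [v_0,v_2,v_3], [v_0,v_2,v_5], [v_0,v_3,v_4], [v_0,v_4,v_5], [v_1,v_2,v_3], [v_1,v_2,v_5], [v_1,v_3,v_4], [v_1,v_4,v_5]

Hence C_0 ≅ Z^6, C_1 ≅ Z^12, C_2 ≅ Z^8.

∂_1: C_1 → C_0 maps an edge to its endpoints' difference, ∂[p,q] = q − p. For instance
  ∂[v_1,v_2] = [v_2] − [v_1].
The 6×12 boundary matrix has rank 5 and Smith normal form diag(1,1,1,1,1).

Boundary ∂_2: C_2 → C_1 maps a triangle to the signed sum of its edges. For instance
  ∂[v_1,v_2,v_5] = [v_2,v_5] − [v_1,v_5] + [v_1,v_2],
  ∂[v_1,v_2,v_3] = [v_2,v_3] − [v_1,v_3] + [v_1,v_2].
The 12×8 boundary matrix has rank 7 and Smith normal form diag(1,1,1,1,1,1,1).

From H_k ≅ ker(∂_k) / im(∂_{k+1}) we obtain:

  H_0: rank C_0 − rank ∂_1 = 6 − 5 = 1, and the invariant factors of ∂_1 are all 1, so H_0 = Z.
  H_1: rank ker ∂_1 − rank ∂_2 = (12 − 5) − 7 = 0, and the invariant factors of ∂_2 are all 1, so H_1 = 0.
  H_2: rank ker ∂_2 − rank ∂_3 = (8 − 7) − 0 = 1, and there is no ∂_3, so H_2 = Z.

(K is a triangulation of the 2-sphere S^2.)

H_0 = Z,  H_1 = 0,  H_2 = Z.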